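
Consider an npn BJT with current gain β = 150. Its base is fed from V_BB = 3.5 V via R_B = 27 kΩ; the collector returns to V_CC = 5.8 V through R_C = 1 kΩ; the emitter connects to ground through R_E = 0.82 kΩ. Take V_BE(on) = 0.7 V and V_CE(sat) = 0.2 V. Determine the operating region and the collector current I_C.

active; I_C ≈ 2.8 mA

Assume active. Base-emitter loop: I_B = (V_BB − V_BE)/(R_B + (β+1)R_E) = (3.5 − 0.7)/(27 + 151×0.82) = 0.0186 mA.
I_C = β·I_B = 150×0.0186 = 2.78 mA.
V_CE = V_CC − I_C·R_C − I_E·R_E = 5.8 − 2.78×1 − 2.8×0.82 = 0.716 V > V_CE(sat), so the active-region assumption holds.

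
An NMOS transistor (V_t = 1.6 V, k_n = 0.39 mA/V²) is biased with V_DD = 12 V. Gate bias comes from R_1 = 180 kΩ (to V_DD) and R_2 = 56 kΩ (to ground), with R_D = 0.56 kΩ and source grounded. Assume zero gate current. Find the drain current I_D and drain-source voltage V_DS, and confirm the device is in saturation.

V_G = V_DD·R_2/(R_1+R_2) = 12×56/236 = 2.85 V. With the source grounded, V_GS = V_G = 2.85 V.
Assume saturation: I_D = (k_n/2)(V_GS − V_t)² = (0.39/2)×(2.85 − 1.6)² = 0.195×1.25² = 0.303 mA.
V_DS = V_DD − I_D·R_D = 12 − 0.303×0.56 = 11.8 V.
Saturation requires V_DS ≥ V_GS − V_t = 1.25 V; 11.8 ≥ 1.25 ✓.

I_D ≈ 0.3 mA, V_DS ≈ 12 V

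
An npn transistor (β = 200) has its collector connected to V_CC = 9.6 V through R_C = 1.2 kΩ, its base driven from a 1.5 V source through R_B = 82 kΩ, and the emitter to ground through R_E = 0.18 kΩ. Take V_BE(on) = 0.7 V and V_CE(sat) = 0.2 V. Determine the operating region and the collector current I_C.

Assume active. Base-emitter loop: I_B = (V_BB − V_BE)/(R_B + (β+1)R_E) = (1.5 − 0.7)/(82 + 201×0.18) = 0.00677 mA.
I_C = β·I_B = 200×0.00677 = 1.35 mA.
V_CE = V_CC − I_C·R_C − I_E·R_E = 9.6 − 1.35×1.2 − 1.36×0.18 = 7.73 V > V_CE(sat), so the active-region assumption holds.

active; I_C ≈ 1.4 mA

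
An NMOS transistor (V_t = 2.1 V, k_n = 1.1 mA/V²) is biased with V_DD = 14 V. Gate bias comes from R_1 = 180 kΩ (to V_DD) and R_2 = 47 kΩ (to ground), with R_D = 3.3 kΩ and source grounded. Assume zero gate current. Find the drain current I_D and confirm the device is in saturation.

V_G = V_DD·R_2/(R_1+R_2) = 14×47/227 = 2.9 V. With the source grounded, V_GS = V_G = 2.9 V.
Assume saturation: I_D = (k_n/2)(V_GS − V_t)² = (1.1/2)×(2.9 − 2.1)² = 0.55×0.799² = 0.351 mA.
V_DS = V_DD − I_D·R_D = 14 − 0.351×3.3 = 12.8 V.
Saturation requires V_DS ≥ V_GS − V_t = 0.799 V; 12.8 ≥ 0.799 ✓.

I_D ≈ 0.35 mA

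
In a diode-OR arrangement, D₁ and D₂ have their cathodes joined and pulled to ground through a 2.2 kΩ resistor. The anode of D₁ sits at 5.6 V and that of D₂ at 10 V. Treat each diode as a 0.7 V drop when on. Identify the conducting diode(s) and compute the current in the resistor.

Only D₂ conducts; I_R ≈ 4.2 mA

Assume both conduct. Then node N would need to be at both 5.6−0.7 = 4.9 V and 10−0.7 = 9.3 V, which is impossible.
Assume only D₂ conducts: V_N = 10 − 0.7 = 9.3 V, so I_R = 9.3/2.2 = 4.23 mA.
Check D₁: its anode-to-cathode voltage is 5.6 − 9.3 = -3.7 V < 0.7 V, so it is off. The assumption is consistent.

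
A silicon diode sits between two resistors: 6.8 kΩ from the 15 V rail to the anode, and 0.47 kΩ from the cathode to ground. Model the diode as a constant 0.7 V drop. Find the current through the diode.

The two resistors are in series with the diode, so KVL gives 15 = I·6.8 + 0.7 + I·0.47.
I = (15 − 0.7) / (6.8 + 0.47) kΩ = 14.3 / 7.27 = 1.97 mA.

I ≈ 2 mA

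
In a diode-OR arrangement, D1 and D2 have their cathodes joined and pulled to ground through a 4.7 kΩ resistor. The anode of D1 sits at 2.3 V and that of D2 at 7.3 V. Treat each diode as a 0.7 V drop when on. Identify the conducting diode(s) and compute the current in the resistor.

Only D2 conducts; I_R ≈ 1.4 mA

Assume both conduct. Then node N would need to be at both 2.3−0.7 = 1.6 V and 7.3−0.7 = 6.6 V, which is impossible.
Assume only D2 conducts: V_N = 7.3 − 0.7 = 6.6 V, so I_R = 6.6/4.7 = 1.4 mA.
Check D1: its anode-to-cathode voltage is 2.3 − 6.6 = -4.3 V < 0.7 V, so it is off. The assumption is consistent.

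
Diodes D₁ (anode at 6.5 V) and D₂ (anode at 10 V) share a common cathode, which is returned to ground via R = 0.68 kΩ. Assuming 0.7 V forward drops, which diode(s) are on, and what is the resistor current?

Only D₂ conducts; I_R ≈ 14 mA

Assume both conduct. Then node N would need to be at both 6.5−0.7 = 5.8 V and 10−0.7 = 9.3 V, which is impossible.
Assume only D₂ conducts: V_N = 10 − 0.7 = 9.3 V, so I_R = 9.3/0.68 = 13.7 mA.
Check D₁: its anode-to-cathode voltage is 6.5 − 9.3 = -2.8 V < 0.7 V, so it is off. The assumption is consistent.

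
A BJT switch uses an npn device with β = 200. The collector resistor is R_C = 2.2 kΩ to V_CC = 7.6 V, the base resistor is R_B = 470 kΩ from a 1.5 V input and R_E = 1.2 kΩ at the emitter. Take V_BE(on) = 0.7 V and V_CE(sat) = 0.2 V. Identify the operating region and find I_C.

active; I_C ≈ 0.22 mA

Assume active. Base-emitter loop: I_B = (V_BB − V_BE)/(R_B + (β+1)R_E) = (1.5 − 0.7)/(470 + 201×1.2) = 0.00112 mA.
I_C = β·I_B = 200×0.00112 = 0.225 mA.
V_CE = V_CC − I_C·R_C − I_E·R_E = 7.6 − 0.225×2.2 − 0.226×1.2 = 6.83 V > V_CE(sat), so the active-region assumption holds.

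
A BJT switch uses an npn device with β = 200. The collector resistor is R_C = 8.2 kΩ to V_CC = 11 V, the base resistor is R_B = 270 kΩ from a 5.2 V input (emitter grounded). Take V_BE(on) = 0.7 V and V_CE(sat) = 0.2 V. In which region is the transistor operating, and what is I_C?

saturation; I_C ≈ 1.3 mA

Assume active: I_B = (5.2 − 0.7)/270 = 0.0167 mA, giving I_C = β·I_B = 3.33 mA.
But then V_CE = 11 − 3.33×8.2 = -16.3 V < V_CE(sat) = 0.2 V — impossible in the active region.
So the transistor is saturated. With V_CE = 0.2 V, I_C = (V_CC − 0.2)/R_C = 10.8/8.2 = 1.32 mA.
Check: β·I_B = 3.33 mA > I_C = 1.32 mA, confirming saturation.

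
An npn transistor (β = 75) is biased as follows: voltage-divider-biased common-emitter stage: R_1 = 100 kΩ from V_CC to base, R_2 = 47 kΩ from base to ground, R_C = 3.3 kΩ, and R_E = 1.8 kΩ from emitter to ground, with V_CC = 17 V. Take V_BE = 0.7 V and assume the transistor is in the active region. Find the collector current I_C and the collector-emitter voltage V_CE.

Thevenize the base divider: V_Th = V_CC·R_2/(R_1+R_2) = 17×47/147 = 5.44 V, R_Th = R_1‖R_2 = 32 kΩ.
Base-emitter loop: V_Th = I_B·R_Th + V_BE + (β+1)I_B·R_E, so I_B = (5.44 − 0.7) / (32 + 76×1.8) = 0.0281 mA.
I_C = β·I_B = 75×0.0281 = 2.1 mA, and I_E = (β+1)I_B = 2.13 mA.
V_CE = V_CC − I_C·R_C − I_E·R_E = 17 − 2.1×3.3 − 2.13×1.8 = 6.22 V.
V_CE = 6.22 V > 0.2 V confirms active-region operation.

I_C ≈ 2.1 mA, V_CE ≈ 6.2 V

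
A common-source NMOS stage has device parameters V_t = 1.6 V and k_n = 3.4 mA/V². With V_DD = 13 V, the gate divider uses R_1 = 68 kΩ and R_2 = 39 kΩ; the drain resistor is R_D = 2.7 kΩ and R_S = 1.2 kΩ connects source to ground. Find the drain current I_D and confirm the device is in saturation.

I_D ≈ 1.8 mA

V_G = V_DD·R_2/(R_1+R_2) = 13×39/107 = 4.74 V.
Assume saturation: I_D = (k_n/2)(V_GS − V_t)² with V_GS = V_G − I_D·R_S = 4.74 − 1.2·I_D.
Substituting gives 2.45·I_D² − 13.8·I_D + 16.7 = 0, with roots I_D = 1.77 or 3.87 mA.
The root I_D = 3.87 mA gives V_GS = 0.0906 V ≤ V_t, so take I_D = 1.77 mA.
Then V_GS = 2.62 V and V_DS = V_DD − I_D(R_D+R_S) = 13 − 1.77×3.9 = 6.11 V.
Saturation requires V_DS ≥ V_GS − V_t = 1.02 V; 6.11 ≥ 1.02 ✓.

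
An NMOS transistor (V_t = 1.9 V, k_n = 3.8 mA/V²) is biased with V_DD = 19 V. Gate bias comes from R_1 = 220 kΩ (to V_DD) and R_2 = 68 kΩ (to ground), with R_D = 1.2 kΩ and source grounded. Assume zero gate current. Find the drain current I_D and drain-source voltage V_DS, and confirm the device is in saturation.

V_G = V_DD·R_2/(R_1+R_2) = 19×68/288 = 4.49 V. With the source grounded, V_GS = V_G = 4.49 V.
Assume saturation: I_D = (k_n/2)(V_GS − V_t)² = (3.8/2)×(4.49 − 1.9)² = 1.9×2.59² = 12.7 mA.
V_DS = V_DD − I_D·R_D = 19 − 12.7×1.2 = 3.75 V.
Saturation requires V_DS ≥ V_GS − V_t = 2.59 V; 3.75 ≥ 2.59 ✓.

I_D ≈ 13 mA, V_DS ≈ 3.8 V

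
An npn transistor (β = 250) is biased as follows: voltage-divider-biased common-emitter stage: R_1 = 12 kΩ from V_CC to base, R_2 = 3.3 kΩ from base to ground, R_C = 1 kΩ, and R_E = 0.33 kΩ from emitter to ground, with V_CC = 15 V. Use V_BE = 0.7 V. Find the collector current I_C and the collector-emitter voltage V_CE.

Thevenize the base divider: V_Th = V_CC·R_2/(R_1+R_2) = 15×3.3/15.3 = 3.24 V, R_Th = R_1‖R_2 = 2.59 kΩ.
Base-emitter loop: V_Th = I_B·R_Th + V_BE + (β+1)I_B·R_E, so I_B = (3.24 − 0.7) / (2.59 + 251×0.33) = 0.0297 mA.
I_C = β·I_B = 250×0.0297 = 7.42 mA, and I_E = (β+1)I_B = 7.45 mA.
V_CE = V_CC − I_C·R_C − I_E·R_E = 15 − 7.42×1 − 7.45×0.33 = 5.12 V.
V_CE = 5.12 V > 0.2 V confirms active-region operation.

I_C ≈ 7.4 mA, V_CE ≈ 5.1 V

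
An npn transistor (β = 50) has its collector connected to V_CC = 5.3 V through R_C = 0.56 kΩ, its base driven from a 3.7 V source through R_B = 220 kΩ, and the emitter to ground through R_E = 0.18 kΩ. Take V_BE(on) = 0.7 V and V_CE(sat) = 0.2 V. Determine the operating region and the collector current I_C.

Assume active. Base-emitter loop: I_B = (V_BB − V_BE)/(R_B + (β+1)R_E) = (3.7 − 0.7)/(220 + 51×0.18) = 0.0131 mA.
I_C = β·I_B = 50×0.0131 = 0.655 mA.
V_CE = V_CC − I_C·R_C − I_E·R_E = 5.3 − 0.655×0.56 − 0.668×0.18 = 4.81 V > V_CE(sat), so the active-region assumption holds.

active; I_C ≈ 0.65 mA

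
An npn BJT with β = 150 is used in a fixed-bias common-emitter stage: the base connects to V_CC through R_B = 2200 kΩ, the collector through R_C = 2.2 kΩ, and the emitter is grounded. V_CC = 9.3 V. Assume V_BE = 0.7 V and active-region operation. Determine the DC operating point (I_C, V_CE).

I_C ≈ 0.59 mA, V_CE ≈ 8 V

Base loop: V_CC = I_B·R_B + V_BE, so I_B = (9.3 − 0.7)/2200 kΩ = 0.00391 mA.
In the active region I_C = β·I_B = 150 × 0.00391 = 0.586 mA.
Collector loop: V_CE = V_CC − I_C·R_C = 9.3 − 0.586×2.2 = 8.01 V.
Since V_CE = 8.01 V > V_CE(sat) ≈ 0.2 V, the transistor is in the active region as assumed.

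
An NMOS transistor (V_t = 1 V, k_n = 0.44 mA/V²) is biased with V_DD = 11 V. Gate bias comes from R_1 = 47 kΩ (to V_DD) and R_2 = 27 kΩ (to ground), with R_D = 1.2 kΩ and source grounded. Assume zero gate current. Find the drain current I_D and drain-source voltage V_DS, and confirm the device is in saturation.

I_D ≈ 2 mA, V_DS ≈ 8.6 V

V_G = V_DD·R_2/(R_1+R_2) = 11×27/74 = 4.01 V. With the source grounded, V_GS = V_G = 4.01 V.
Assume saturation: I_D = (k_n/2)(V_GS − V_t)² = (0.44/2)×(4.01 − 1)² = 0.22×3.01² = 2 mA.
V_DS = V_DD − I_D·R_D = 11 − 2×1.2 = 8.6 V.
Saturation requires V_DS ≥ V_GS − V_t = 3.01 V; 8.6 ≥ 3.01 ✓.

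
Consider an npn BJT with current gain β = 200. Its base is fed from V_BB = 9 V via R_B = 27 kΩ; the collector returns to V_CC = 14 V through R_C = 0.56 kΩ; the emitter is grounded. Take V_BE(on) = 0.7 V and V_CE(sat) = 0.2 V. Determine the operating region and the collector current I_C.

saturation; I_C ≈ 25 mA

Assume active: I_B = (9 − 0.7)/27 = 0.307 mA, giving I_C = β·I_B = 61.5 mA.
But then V_CE = 14 − 61.5×0.56 = -20.4 V < V_CE(sat) = 0.2 V — impossible in the active region.
So the transistor is saturated. With V_CE = 0.2 V, I_C = (V_CC − 0.2)/R_C = 13.8/0.56 = 24.6 mA.
Check: β·I_B = 61.5 mA > I_C = 24.6 mA, confirming saturation.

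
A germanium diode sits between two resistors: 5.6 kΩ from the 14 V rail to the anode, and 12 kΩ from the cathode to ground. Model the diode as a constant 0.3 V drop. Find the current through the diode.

I ≈ 0.78 mA

The two resistors are in series with the diode, so KVL gives 14 = I·5.6 + 0.3 + I·12.
I = (14 − 0.3) / (5.6 + 12) kΩ = 13.7 / 17.6 = 0.778 mA.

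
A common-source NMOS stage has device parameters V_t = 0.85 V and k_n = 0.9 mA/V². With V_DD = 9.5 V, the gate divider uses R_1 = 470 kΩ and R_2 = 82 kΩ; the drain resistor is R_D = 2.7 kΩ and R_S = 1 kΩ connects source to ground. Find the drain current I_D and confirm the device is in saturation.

V_G = V_DD·R_2/(R_1+R_2) = 9.5×82/552 = 1.41 V.
Assume saturation: I_D = (k_n/2)(V_GS − V_t)² with V_GS = V_G − I_D·R_S = 1.41 − 1·I_D.
Substituting gives 0.45·I_D² − 1.51·I_D + 0.142 = 0, with roots I_D = 0.097 or 3.25 mA.
The root I_D = 3.25 mA gives V_GS = -1.84 V ≤ V_t, so take I_D = 0.097 mA.
Then V_GS = 1.31 V and V_DS = V_DD − I_D(R_D+R_S) = 9.5 − 0.097×3.7 = 9.14 V.
Saturation requires V_DS ≥ V_GS − V_t = 0.464 V; 9.14 ≥ 0.464 ✓.

I_D ≈ 0.097 mA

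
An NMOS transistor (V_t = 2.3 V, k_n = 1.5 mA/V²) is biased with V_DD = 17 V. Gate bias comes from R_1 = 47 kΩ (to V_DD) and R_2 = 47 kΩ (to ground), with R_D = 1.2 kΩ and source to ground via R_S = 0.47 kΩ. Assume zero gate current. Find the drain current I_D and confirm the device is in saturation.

V_G = V_DD·R_2/(R_1+R_2) = 17×47/94 = 8.5 V.
Assume saturation: I_D = (k_n/2)(V_GS − V_t)² with V_GS = V_G − I_D·R_S = 8.5 − 0.47·I_D.
Substituting gives 0.166·I_D² − 5.37·I_D + 28.8 = 0, with roots I_D = 6.79 or 25.6 mA.
The root I_D = 25.6 mA gives V_GS = -3.55 V ≤ V_t, so take I_D = 6.79 mA.
Then V_GS = 5.31 V and V_DS = V_DD − I_D(R_D+R_S) = 17 − 6.79×1.67 = 5.66 V.
Saturation requires V_DS ≥ V_GS − V_t = 3.01 V; 5.66 ≥ 3.01 ✓.

I_D ≈ 6.8 mA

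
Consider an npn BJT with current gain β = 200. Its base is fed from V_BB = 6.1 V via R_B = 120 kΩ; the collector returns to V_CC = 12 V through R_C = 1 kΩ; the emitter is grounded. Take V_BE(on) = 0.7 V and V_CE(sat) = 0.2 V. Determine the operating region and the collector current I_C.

active; I_C ≈ 9 mA

Assume active. Base-emitter loop: I_B = (V_BB − V_BE)/R_B = (6.1 − 0.7)/120 = 0.045 mA.
I_C = β·I_B = 200×0.045 = 9 mA.
V_CE = V_CC − I_C·R_C = 12 − 9×1 = 3 V > V_CE(sat), so the active-region assumption holds.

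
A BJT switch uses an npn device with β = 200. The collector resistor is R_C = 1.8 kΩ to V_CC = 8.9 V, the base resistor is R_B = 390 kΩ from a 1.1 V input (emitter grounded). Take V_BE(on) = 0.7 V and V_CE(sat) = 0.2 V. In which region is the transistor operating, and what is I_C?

Assume active. Base-emitter loop: I_B = (V_BB − V_BE)/R_B = (1.1 − 0.7)/390 = 0.00103 mA.
I_C = β·I_B = 200×0.00103 = 0.205 mA.
V_CE = V_CC − I_C·R_C = 8.9 − 0.205×1.8 = 8.53 V > V_CE(sat), so the active-region assumption holds.

active; I_C ≈ 0.21 mA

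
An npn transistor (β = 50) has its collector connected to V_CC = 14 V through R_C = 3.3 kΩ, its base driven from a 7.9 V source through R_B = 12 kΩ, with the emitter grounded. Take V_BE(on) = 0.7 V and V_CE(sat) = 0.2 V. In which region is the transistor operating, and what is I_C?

Assume active: I_B = (7.9 − 0.7)/12 = 0.6 mA, giving I_C = β·I_B = 30 mA.
But then V_CE = 14 − 30×3.3 = -85 V < V_CE(sat) = 0.2 V — impossible in the active region.
So the transistor is saturated. With V_CE = 0.2 V, I_C = (V_CC − 0.2)/R_C = 13.8/3.3 = 4.18 mA.
Check: β·I_B = 30 mA > I_C = 4.18 mA, confirming saturation.

saturation; I_C ≈ 4.2 mA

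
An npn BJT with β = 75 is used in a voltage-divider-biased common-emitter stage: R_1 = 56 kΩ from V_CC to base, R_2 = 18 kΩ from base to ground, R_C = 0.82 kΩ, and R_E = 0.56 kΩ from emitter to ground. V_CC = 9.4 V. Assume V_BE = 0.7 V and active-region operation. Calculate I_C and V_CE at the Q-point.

I_C ≈ 2.1 mA, V_CE ≈ 6.5 V

Thevenize the base divider: V_Th = V_CC·R_2/(R_1+R_2) = 9.4×18/74 = 2.29 V, R_Th = R_1‖R_2 = 13.6 kΩ.
Base-emitter loop: V_Th = I_B·R_Th + V_BE + (β+1)I_B·R_E, so I_B = (2.29 − 0.7) / (13.6 + 76×0.56) = 0.0282 mA.
I_C = β·I_B = 75×0.0282 = 2.12 mA, and I_E = (β+1)I_B = 2.15 mA.
V_CE = V_CC − I_C·R_C − I_E·R_E = 9.4 − 2.12×0.82 − 2.15×0.56 = 6.46 V.
V_CE = 6.46 V > 0.2 V confirms active-region operation.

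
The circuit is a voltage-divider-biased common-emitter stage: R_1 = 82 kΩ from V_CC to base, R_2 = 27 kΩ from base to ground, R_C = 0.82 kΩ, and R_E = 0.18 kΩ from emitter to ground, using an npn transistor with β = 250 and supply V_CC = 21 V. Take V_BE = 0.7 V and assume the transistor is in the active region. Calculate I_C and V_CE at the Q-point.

Thevenize the base divider: V_Th = V_CC·R_2/(R_1+R_2) = 21×27/109 = 5.2 V, R_Th = R_1‖R_2 = 20.3 kΩ.
Base-emitter loop: V_Th = I_B·R_Th + V_BE + (β+1)I_B·R_E, so I_B = (5.2 − 0.7) / (20.3 + 251×0.18) = 0.0687 mA.
I_C = β·I_B = 250×0.0687 = 17.2 mA, and I_E = (β+1)I_B = 17.3 mA.
V_CE = V_CC − I_C·R_C − I_E·R_E = 21 − 17.2×0.82 − 17.3×0.18 = 3.8 V.
V_CE = 3.8 V > 0.2 V confirms active-region operation.

I_C ≈ 17 mA, V_CE ≈ 3.8 V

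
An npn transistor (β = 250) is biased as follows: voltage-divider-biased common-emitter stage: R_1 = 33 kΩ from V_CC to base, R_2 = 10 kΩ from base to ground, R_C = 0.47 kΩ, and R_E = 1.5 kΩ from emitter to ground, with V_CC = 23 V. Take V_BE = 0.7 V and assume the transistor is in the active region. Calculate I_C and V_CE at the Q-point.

I_C ≈ 3 mA, V_CE ≈ 17 V

Thevenize the base divider: V_Th = V_CC·R_2/(R_1+R_2) = 23×10/43 = 5.35 V, R_Th = R_1‖R_2 = 7.67 kΩ.
Base-emitter loop: V_Th = I_B·R_Th + V_BE + (β+1)I_B·R_E, so I_B = (5.35 − 0.7) / (7.67 + 251×1.5) = 0.0121 mA.
I_C = β·I_B = 250×0.0121 = 3.03 mA, and I_E = (β+1)I_B = 3.04 mA.
V_CE = V_CC − I_C·R_C − I_E·R_E = 23 − 3.03×0.47 − 3.04×1.5 = 17 V.
V_CE = 17 V > 0.2 V confirms active-region operation.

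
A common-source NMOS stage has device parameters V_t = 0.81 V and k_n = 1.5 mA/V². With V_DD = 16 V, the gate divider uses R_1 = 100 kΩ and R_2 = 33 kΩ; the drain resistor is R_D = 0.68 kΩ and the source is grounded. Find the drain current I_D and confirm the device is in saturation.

V_G = V_DD·R_2/(R_1+R_2) = 16×33/133 = 3.97 V. With the source grounded, V_GS = V_G = 3.97 V.
Assume saturation: I_D = (k_n/2)(V_GS − V_t)² = (1.5/2)×(3.97 − 0.81)² = 0.75×3.16² = 7.49 mA.
V_DS = V_DD − I_D·R_D = 16 − 7.49×0.68 = 10.9 V.
Saturation requires V_DS ≥ V_GS − V_t = 3.16 V; 10.9 ≥ 3.16 ✓.

I_D ≈ 7.5 mA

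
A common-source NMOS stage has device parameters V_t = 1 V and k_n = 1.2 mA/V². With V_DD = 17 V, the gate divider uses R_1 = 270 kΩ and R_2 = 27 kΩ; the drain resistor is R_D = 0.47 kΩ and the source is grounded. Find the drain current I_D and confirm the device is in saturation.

I_D ≈ 0.18 mA

V_G = V_DD·R_2/(R_1+R_2) = 17×27/297 = 1.55 V. With the source grounded, V_GS = V_G = 1.55 V.
Assume saturation: I_D = (k_n/2)(V_GS − V_t)² = (1.2/2)×(1.55 − 1)² = 0.6×0.545² = 0.179 mA.
V_DS = V_DD − I_D·R_D = 17 − 0.179×0.47 = 16.9 V.
Saturation requires V_DS ≥ V_GS − V_t = 0.545 V; 16.9 ≥ 0.545 ✓.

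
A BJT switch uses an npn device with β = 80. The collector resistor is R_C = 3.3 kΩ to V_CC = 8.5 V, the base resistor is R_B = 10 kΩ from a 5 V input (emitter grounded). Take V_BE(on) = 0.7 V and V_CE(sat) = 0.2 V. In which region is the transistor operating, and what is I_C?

saturation; I_C ≈ 2.5 mA

Assume active: I_B = (5 − 0.7)/10 = 0.43 mA, giving I_C = β·I_B = 34.4 mA.
But then V_CE = 8.5 − 34.4×3.3 = -105 V < V_CE(sat) = 0.2 V — impossible in the active region.
So the transistor is saturated. With V_CE = 0.2 V, I_C = (V_CC − 0.2)/R_C = 8.3/3.3 = 2.52 mA.
Check: β·I_B = 34.4 mA > I_C = 2.52 mA, confirming saturation.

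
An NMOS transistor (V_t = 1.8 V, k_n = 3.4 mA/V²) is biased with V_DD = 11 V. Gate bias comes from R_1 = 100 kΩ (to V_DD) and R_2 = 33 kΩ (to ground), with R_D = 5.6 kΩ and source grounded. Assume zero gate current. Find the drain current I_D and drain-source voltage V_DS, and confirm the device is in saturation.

V_G = V_DD·R_2/(R_1+R_2) = 11×33/133 = 2.73 V. With the source grounded, V_GS = V_G = 2.73 V.
Assume saturation: I_D = (k_n/2)(V_GS − V_t)² = (3.4/2)×(2.73 − 1.8)² = 1.7×0.929² = 1.47 mA.
V_DS = V_DD − I_D·R_D = 11 − 1.47×5.6 = 2.78 V.
Saturation requires V_DS ≥ V_GS − V_t = 0.929 V; 2.78 ≥ 0.929 ✓.

I_D ≈ 1.5 mA, V_DS ≈ 2.8 V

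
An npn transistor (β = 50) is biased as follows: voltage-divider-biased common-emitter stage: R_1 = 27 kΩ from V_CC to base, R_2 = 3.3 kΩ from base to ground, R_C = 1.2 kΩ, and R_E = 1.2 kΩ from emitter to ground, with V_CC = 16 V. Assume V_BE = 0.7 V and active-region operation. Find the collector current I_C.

I_C ≈ 0.81 mA

Thevenize the base divider: V_Th = V_CC·R_2/(R_1+R_2) = 16×3.3/30.3 = 1.74 V, R_Th = R_1‖R_2 = 2.94 kΩ.
Base-emitter loop: V_Th = I_B·R_Th + V_BE + (β+1)I_B·R_E, so I_B = (1.74 − 0.7) / (2.94 + 51×1.2) = 0.0163 mA.
I_C = β·I_B = 50×0.0163 = 0.813 mA, and I_E = (β+1)I_B = 0.829 mA.
V_CE = V_CC − I_C·R_C − I_E·R_E = 16 − 0.813×1.2 − 0.829×1.2 = 14 V.
V_CE = 14 V > 0.2 V confirms active-region operation.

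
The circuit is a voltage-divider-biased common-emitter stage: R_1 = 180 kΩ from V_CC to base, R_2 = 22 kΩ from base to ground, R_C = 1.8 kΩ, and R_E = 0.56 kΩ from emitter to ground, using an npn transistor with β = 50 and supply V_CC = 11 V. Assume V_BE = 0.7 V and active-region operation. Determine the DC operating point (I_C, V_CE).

I_C ≈ 0.52 mA, V_CE ≈ 9.8 V

Thevenize the base divider: V_Th = V_CC·R_2/(R_1+R_2) = 11×22/202 = 1.2 V, R_Th = R_1‖R_2 = 19.6 kΩ.
Base-emitter loop: V_Th = I_B·R_Th + V_BE + (β+1)I_B·R_E, so I_B = (1.2 − 0.7) / (19.6 + 51×0.56) = 0.0103 mA.
I_C = β·I_B = 50×0.0103 = 0.517 mA, and I_E = (β+1)I_B = 0.527 mA.
V_CE = V_CC − I_C·R_C − I_E·R_E = 11 − 0.517×1.8 − 0.527×0.56 = 9.77 V.
V_CE = 9.77 V > 0.2 V confirms active-region operation.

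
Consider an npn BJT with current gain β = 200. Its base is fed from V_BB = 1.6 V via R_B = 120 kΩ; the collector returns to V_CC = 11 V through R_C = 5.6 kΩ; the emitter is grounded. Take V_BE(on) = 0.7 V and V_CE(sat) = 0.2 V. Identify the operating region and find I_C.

Assume active. Base-emitter loop: I_B = (V_BB − V_BE)/R_B = (1.6 − 0.7)/120 = 0.0075 mA.
I_C = β·I_B = 200×0.0075 = 1.5 mA.
V_CE = V_CC − I_C·R_C = 11 − 1.5×5.6 = 2.6 V > V_CE(sat), so the active-region assumption holds.

active; I_C ≈ 1.5 mA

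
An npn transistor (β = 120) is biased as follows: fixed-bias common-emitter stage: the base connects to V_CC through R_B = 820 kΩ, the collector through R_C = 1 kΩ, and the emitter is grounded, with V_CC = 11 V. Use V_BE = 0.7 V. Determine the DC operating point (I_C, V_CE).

Base loop: V_CC = I_B·R_B + V_BE, so I_B = (11 − 0.7)/820 kΩ = 0.0126 mA.
In the active region I_C = β·I_B = 120 × 0.0126 = 1.51 mA.
Collector loop: V_CE = V_CC − I_C·R_C = 11 − 1.51×1 = 9.49 V.
Since V_CE = 9.49 V > V_CE(sat) ≈ 0.2 V, the transistor is in the active region as assumed.

I_C ≈ 1.5 mA, V_CE ≈ 9.5 V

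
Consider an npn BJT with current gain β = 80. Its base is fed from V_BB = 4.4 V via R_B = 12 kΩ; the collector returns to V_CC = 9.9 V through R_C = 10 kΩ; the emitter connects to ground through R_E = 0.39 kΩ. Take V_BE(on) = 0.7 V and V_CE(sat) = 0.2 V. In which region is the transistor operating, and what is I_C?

saturation; I_C ≈ 0.92 mA

Assume active: I_B = (4.4 − 0.7)/(12 + 81×0.39) = 0.0849 mA, I_C = β·I_B = 6.79 mA.
Then V_CE = 9.9 − 6.79×10 − 6.88×0.39 = -60.7 V < 0.2 V — the active assumption fails.
Re-solve with V_CE = 0.2 V. KCL at the emitter: V_E/R_E = (V_BB−0.7−V_E)/R_B + (V_CC−0.2−V_E)/R_C, giving V_E = 0.465 V.
I_C = (V_CC − 0.2 − V_E)/R_C = (9.7 − 0.465)/10 = 0.923 mA.
Check: I_B = (3.7 − 0.465)/12 = 0.27 mA, and β·I_B = 21.6 mA > I_C, confirming saturation.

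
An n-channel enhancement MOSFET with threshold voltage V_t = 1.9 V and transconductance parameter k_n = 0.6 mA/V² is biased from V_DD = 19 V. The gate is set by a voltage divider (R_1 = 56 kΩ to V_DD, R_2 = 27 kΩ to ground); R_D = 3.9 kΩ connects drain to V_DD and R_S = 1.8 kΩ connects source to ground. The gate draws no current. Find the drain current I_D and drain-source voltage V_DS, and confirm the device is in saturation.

V_G = V_DD·R_2/(R_1+R_2) = 19×27/83 = 6.18 V.
Assume saturation: I_D = (k_n/2)(V_GS − V_t)² with V_GS = V_G − I_D·R_S = 6.18 − 1.8·I_D.
Substituting gives 0.972·I_D² − 5.62·I_D + 5.5 = 0, with roots I_D = 1.25 or 4.54 mA.
The root I_D = 4.54 mA gives V_GS = -1.99 V ≤ V_t, so take I_D = 1.25 mA.
Then V_GS = 3.94 V and V_DS = V_DD − I_D(R_D+R_S) = 19 − 1.25×5.7 = 11.9 V.
Saturation requires V_DS ≥ V_GS − V_t = 2.04 V; 11.9 ≥ 2.04 ✓.

I_D ≈ 1.2 mA, V_DS ≈ 12 V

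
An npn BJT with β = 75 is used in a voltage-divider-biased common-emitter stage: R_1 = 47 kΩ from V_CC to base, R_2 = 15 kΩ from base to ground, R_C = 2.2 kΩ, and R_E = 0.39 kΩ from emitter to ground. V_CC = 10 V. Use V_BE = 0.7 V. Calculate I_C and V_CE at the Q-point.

Thevenize the base divider: V_Th = V_CC·R_2/(R_1+R_2) = 10×15/62 = 2.42 V, R_Th = R_1‖R_2 = 11.4 kΩ.
Base-emitter loop: V_Th = I_B·R_Th + V_BE + (β+1)I_B·R_E, so I_B = (2.42 − 0.7) / (11.4 + 76×0.39) = 0.0419 mA.
I_C = β·I_B = 75×0.0419 = 3.14 mA, and I_E = (β+1)I_B = 3.19 mA.
V_CE = V_CC − I_C·R_C − I_E·R_E = 10 − 3.14×2.2 − 3.19×0.39 = 1.84 V.
V_CE = 1.84 V > 0.2 V confirms active-region operation.

I_C ≈ 3.1 mA, V_CE ≈ 1.8 V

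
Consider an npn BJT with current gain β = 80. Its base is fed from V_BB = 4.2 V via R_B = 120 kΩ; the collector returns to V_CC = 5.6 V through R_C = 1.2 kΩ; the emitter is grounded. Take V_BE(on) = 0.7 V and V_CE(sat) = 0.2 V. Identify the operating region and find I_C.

Assume active. Base-emitter loop: I_B = (V_BB − V_BE)/R_B = (4.2 − 0.7)/120 = 0.0292 mA.
I_C = β·I_B = 80×0.0292 = 2.33 mA.
V_CE = V_CC − I_C·R_C = 5.6 − 2.33×1.2 = 2.8 V > V_CE(sat), so the active-region assumption holds.

active; I_C ≈ 2.3 mA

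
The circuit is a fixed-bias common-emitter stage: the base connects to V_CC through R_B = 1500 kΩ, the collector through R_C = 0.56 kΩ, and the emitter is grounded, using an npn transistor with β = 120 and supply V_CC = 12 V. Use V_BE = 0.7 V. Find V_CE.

V_CE ≈ 11 V

Base loop: V_CC = I_B·R_B + V_BE, so I_B = (12 − 0.7)/1500 kΩ = 0.00753 mA.
In the active region I_C = β·I_B = 120 × 0.00753 = 0.904 mA.
Collector loop: V_CE = V_CC − I_C·R_C = 12 − 0.904×0.56 = 11.5 V.
Since V_CE = 11.5 V > V_CE(sat) ≈ 0.2 V, the transistor is in the active region as assumed.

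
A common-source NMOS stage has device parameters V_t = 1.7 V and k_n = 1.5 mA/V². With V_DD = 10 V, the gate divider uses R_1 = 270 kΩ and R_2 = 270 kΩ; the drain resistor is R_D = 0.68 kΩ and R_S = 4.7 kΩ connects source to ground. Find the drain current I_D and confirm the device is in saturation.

V_G = V_DD·R_2/(R_1+R_2) = 10×270/540 = 5 V.
Assume saturation: I_D = (k_n/2)(V_GS − V_t)² with V_GS = V_G − I_D·R_S = 5 − 4.7·I_D.
Substituting gives 16.6·I_D² − 24.3·I_D + 8.17 = 0, with roots I_D = 0.524 or 0.94 mA.
The root I_D = 0.94 mA gives V_GS = 0.58 V ≤ V_t, so take I_D = 0.524 mA.
Then V_GS = 2.54 V and V_DS = V_DD − I_D(R_D+R_S) = 10 − 0.524×5.38 = 7.18 V.
Saturation requires V_DS ≥ V_GS − V_t = 0.836 V; 7.18 ≥ 0.836 ✓.

I_D ≈ 0.52 mA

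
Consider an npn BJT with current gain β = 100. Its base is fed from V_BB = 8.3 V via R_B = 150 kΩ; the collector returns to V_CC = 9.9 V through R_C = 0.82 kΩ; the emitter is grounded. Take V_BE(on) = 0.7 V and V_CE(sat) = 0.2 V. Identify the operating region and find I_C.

Assume active. Base-emitter loop: I_B = (V_BB − V_BE)/R_B = (8.3 − 0.7)/150 = 0.0507 mA.
I_C = β·I_B = 100×0.0507 = 5.07 mA.
V_CE = V_CC − I_C·R_C = 9.9 − 5.07×0.82 = 5.75 V > V_CE(sat), so the active-region assumption holds.

active; I_C ≈ 5.1 mA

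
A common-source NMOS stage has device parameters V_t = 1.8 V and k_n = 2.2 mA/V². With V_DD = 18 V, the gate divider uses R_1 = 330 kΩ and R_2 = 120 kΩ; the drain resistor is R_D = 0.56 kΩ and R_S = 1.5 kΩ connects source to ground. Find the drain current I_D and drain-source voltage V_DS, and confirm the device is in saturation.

I_D ≈ 1.3 mA, V_DS ≈ 15 V

V_G = V_DD·R_2/(R_1+R_2) = 18×120/450 = 4.8 V.
Assume saturation: I_D = (k_n/2)(V_GS − V_t)² with V_GS = V_G − I_D·R_S = 4.8 − 1.5·I_D.
Substituting gives 2.48·I_D² − 10.9·I_D + 9.9 = 0, with roots I_D = 1.28 or 3.12 mA.
The root I_D = 3.12 mA gives V_GS = 0.115 V ≤ V_t, so take I_D = 1.28 mA.
Then V_GS = 2.88 V and V_DS = V_DD − I_D(R_D+R_S) = 18 − 1.28×2.06 = 15.4 V.
Saturation requires V_DS ≥ V_GS − V_t = 1.08 V; 15.4 ≥ 1.08 ✓.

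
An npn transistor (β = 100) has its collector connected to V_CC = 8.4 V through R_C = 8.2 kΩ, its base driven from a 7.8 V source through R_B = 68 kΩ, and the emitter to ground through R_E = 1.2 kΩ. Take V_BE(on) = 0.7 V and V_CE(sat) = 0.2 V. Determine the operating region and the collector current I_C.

saturation; I_C ≈ 0.86 mA

Assume active: I_B = (7.8 − 0.7)/(68 + 101×1.2) = 0.0375 mA, I_C = β·I_B = 3.75 mA.
Then V_CE = 8.4 − 3.75×8.2 − 3.79×1.2 = -26.9 V < 0.2 V — the active assumption fails.
Re-solve with V_CE = 0.2 V. KCL at the emitter: V_E/R_E = (V_BB−0.7−V_E)/R_B + (V_CC−0.2−V_E)/R_C, giving V_E = 1.14 V.
I_C = (V_CC − 0.2 − V_E)/R_C = (8.2 − 1.14)/8.2 = 0.861 mA.
Check: I_B = (7.1 − 1.14)/68 = 0.0877 mA, and β·I_B = 8.77 mA > I_C, confirming saturation.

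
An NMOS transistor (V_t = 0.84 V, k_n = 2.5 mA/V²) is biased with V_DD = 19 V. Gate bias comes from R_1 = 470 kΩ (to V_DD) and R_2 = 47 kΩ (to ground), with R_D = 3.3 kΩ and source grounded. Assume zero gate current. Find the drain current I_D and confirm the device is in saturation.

I_D ≈ 0.98 mA

V_G = V_DD·R_2/(R_1+R_2) = 19×47/517 = 1.73 V. With the source grounded, V_GS = V_G = 1.73 V.
Assume saturation: I_D = (k_n/2)(V_GS − V_t)² = (2.5/2)×(1.73 − 0.84)² = 1.25×0.887² = 0.984 mA.
V_DS = V_DD − I_D·R_D = 19 − 0.984×3.3 = 15.8 V.
Saturation requires V_DS ≥ V_GS − V_t = 0.887 V; 15.8 ≥ 0.887 ✓.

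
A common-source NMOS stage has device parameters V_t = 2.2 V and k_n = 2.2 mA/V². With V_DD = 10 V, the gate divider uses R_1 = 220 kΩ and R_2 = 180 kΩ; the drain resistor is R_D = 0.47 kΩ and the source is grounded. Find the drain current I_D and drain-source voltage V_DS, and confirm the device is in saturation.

V_G = V_DD·R_2/(R_1+R_2) = 10×180/400 = 4.5 V. With the source grounded, V_GS = V_G = 4.5 V.
Assume saturation: I_D = (k_n/2)(V_GS − V_t)² = (2.2/2)×(4.5 − 2.2)² = 1.1×2.3² = 5.82 mA.
V_DS = V_DD − I_D·R_D = 10 − 5.82×0.47 = 7.27 V.
Saturation requires V_DS ≥ V_GS − V_t = 2.3 V; 7.27 ≥ 2.3 ✓.

I_D ≈ 5.8 mA, V_DS ≈ 7.3 V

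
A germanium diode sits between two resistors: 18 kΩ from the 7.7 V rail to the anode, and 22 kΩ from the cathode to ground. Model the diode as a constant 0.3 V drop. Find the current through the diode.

I ≈ 0.18 mA

The two resistors are in series with the diode, so KVL gives 7.7 = I·18 + 0.3 + I·22.
I = (7.7 − 0.3) / (18 + 22) kΩ = 7.4 / 40 = 0.185 mA.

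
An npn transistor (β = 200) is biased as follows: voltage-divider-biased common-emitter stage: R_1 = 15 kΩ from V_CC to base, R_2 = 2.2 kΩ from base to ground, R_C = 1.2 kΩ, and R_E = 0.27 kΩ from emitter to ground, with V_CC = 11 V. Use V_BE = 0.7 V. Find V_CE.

Thevenize the base divider: V_Th = V_CC·R_2/(R_1+R_2) = 11×2.2/17.2 = 1.41 V, R_Th = R_1‖R_2 = 1.92 kΩ.
Base-emitter loop: V_Th = I_B·R_Th + V_BE + (β+1)I_B·R_E, so I_B = (1.41 − 0.7) / (1.92 + 201×0.27) = 0.0126 mA.
I_C = β·I_B = 200×0.0126 = 2.52 mA, and I_E = (β+1)I_B = 2.53 mA.
V_CE = V_CC − I_C·R_C − I_E·R_E = 11 − 2.52×1.2 − 2.53×0.27 = 7.3 V.
V_CE = 7.3 V > 0.2 V confirms active-region operation.

V_CE ≈ 7.3 V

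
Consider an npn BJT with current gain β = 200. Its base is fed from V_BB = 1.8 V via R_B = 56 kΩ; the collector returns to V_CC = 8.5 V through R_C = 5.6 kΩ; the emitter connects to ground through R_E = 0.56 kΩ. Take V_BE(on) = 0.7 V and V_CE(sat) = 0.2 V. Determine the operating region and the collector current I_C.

Assume active. Base-emitter loop: I_B = (V_BB − V_BE)/(R_B + (β+1)R_E) = (1.8 − 0.7)/(56 + 201×0.56) = 0.00653 mA.
I_C = β·I_B = 200×0.00653 = 1.31 mA.
V_CE = V_CC − I_C·R_C − I_E·R_E = 8.5 − 1.31×5.6 − 1.31×0.56 = 0.456 V > V_CE(sat), so the active-region assumption holds.

active; I_C ≈ 1.3 mA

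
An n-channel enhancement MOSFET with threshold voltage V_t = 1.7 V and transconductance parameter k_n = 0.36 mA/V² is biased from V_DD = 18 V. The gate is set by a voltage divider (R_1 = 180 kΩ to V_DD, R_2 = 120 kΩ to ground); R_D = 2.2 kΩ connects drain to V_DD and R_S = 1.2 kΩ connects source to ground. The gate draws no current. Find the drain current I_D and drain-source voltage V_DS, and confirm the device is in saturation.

V_G = V_DD·R_2/(R_1+R_2) = 18×120/300 = 7.2 V.
Assume saturation: I_D = (k_n/2)(V_GS − V_t)² with V_GS = V_G − I_D·R_S = 7.2 − 1.2·I_D.
Substituting gives 0.259·I_D² − 3.38·I_D + 5.45 = 0, with roots I_D = 1.89 or 11.1 mA.
The root I_D = 11.1 mA gives V_GS = -6.17 V ≤ V_t, so take I_D = 1.89 mA.
Then V_GS = 4.94 V and V_DS = V_DD − I_D(R_D+R_S) = 18 − 1.89×3.4 = 11.6 V.
Saturation requires V_DS ≥ V_GS − V_t = 3.24 V; 11.6 ≥ 3.24 ✓.

I_D ≈ 1.9 mA, V_DS ≈ 12 V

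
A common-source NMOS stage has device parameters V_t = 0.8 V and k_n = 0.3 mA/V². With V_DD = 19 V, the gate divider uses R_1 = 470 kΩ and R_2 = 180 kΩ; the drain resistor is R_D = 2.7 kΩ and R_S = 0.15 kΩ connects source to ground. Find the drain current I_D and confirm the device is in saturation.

I_D ≈ 2.5 mA

V_G = V_DD·R_2/(R_1+R_2) = 19×180/650 = 5.26 V.
Assume saturation: I_D = (k_n/2)(V_GS − V_t)² with V_GS = V_G − I_D·R_S = 5.26 − 0.15·I_D.
Substituting gives 0.00337·I_D² − 1.2·I_D + 2.99 = 0, with roots I_D = 2.5 or 353 mA.
The root I_D = 353 mA gives V_GS = -47.7 V ≤ V_t, so take I_D = 2.5 mA.
Then V_GS = 4.89 V and V_DS = V_DD − I_D(R_D+R_S) = 19 − 2.5×2.85 = 11.9 V.
Saturation requires V_DS ≥ V_GS − V_t = 4.09 V; 11.9 ≥ 4.09 ✓.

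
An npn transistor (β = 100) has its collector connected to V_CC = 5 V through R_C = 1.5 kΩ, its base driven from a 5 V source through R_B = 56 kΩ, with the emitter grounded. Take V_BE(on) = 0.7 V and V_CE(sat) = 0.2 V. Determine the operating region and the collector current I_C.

Assume active: I_B = (5 − 0.7)/56 = 0.0768 mA, giving I_C = β·I_B = 7.68 mA.
But then V_CE = 5 − 7.68×1.5 = -6.52 V < V_CE(sat) = 0.2 V — impossible in the active region.
So the transistor is saturated. With V_CE = 0.2 V, I_C = (V_CC − 0.2)/R_C = 4.8/1.5 = 3.2 mA.
Check: β·I_B = 7.68 mA > I_C = 3.2 mA, confirming saturation.

saturation; I_C ≈ 3.2 mA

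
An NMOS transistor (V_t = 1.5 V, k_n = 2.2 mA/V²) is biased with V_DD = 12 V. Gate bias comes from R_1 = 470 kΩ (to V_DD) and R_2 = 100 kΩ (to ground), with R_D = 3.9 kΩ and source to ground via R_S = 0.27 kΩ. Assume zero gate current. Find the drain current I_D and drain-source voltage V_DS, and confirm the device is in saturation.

I_D ≈ 0.3 mA, V_DS ≈ 11 V

V_G = V_DD·R_2/(R_1+R_2) = 12×100/570 = 2.11 V.
Assume saturation: I_D = (k_n/2)(V_GS − V_t)² with V_GS = V_G − I_D·R_S = 2.11 − 0.27·I_D.
Substituting gives 0.0802·I_D² − 1.36·I_D + 0.403 = 0, with roots I_D = 0.302 or 16.7 mA.
The root I_D = 16.7 mA gives V_GS = -2.39 V ≤ V_t, so take I_D = 0.302 mA.
Then V_GS = 2.02 V and V_DS = V_DD − I_D(R_D+R_S) = 12 − 0.302×4.17 = 10.7 V.
Saturation requires V_DS ≥ V_GS − V_t = 0.524 V; 10.7 ≥ 0.524 ✓.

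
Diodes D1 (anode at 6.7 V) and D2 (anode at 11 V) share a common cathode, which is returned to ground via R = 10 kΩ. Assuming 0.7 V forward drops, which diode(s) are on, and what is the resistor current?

Only D2 conducts; I_R ≈ 1 mA

Assume both conduct. Then node N would need to be at both 6.7−0.7 = 6 V and 11−0.7 = 10.3 V, which is impossible.
Assume only D2 conducts: V_N = 11 − 0.7 = 10.3 V, so I_R = 10.3/10 = 1.03 mA.
Check D1: its anode-to-cathode voltage is 6.7 − 10.3 = -3.6 V < 0.7 V, so it is off. The assumption is consistent.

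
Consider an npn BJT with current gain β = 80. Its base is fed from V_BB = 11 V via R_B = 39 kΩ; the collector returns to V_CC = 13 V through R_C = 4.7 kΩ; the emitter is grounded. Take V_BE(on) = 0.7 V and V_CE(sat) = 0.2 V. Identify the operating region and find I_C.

saturation; I_C ≈ 2.7 mA

Assume active: I_B = (11 − 0.7)/39 = 0.264 mA, giving I_C = β·I_B = 21.1 mA.
But then V_CE = 13 − 21.1×4.7 = -86.3 V < V_CE(sat) = 0.2 V — impossible in the active region.
So the transistor is saturated. With V_CE = 0.2 V, I_C = (V_CC − 0.2)/R_C = 12.8/4.7 = 2.72 mA.
Check: β·I_B = 21.1 mA > I_C = 2.72 mA, confirming saturation.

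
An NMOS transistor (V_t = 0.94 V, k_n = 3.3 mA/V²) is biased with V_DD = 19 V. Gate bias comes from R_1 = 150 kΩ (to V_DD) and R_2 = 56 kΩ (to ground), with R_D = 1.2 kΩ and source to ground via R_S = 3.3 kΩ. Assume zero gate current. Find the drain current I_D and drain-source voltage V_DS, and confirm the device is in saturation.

I_D ≈ 1 mA, V_DS ≈ 14 V

V_G = V_DD·R_2/(R_1+R_2) = 19×56/206 = 5.17 V.
Assume saturation: I_D = (k_n/2)(V_GS − V_t)² with V_GS = V_G − I_D·R_S = 5.17 − 3.3·I_D.
Substituting gives 18·I_D² − 47·I_D + 29.5 = 0, with roots I_D = 1.04 or 1.58 mA.
The root I_D = 1.58 mA gives V_GS = -0.0375 V ≤ V_t, so take I_D = 1.04 mA.
Then V_GS = 1.73 V and V_DS = V_DD − I_D(R_D+R_S) = 19 − 1.04×4.5 = 14.3 V.
Saturation requires V_DS ≥ V_GS − V_t = 0.794 V; 14.3 ≥ 0.794 ✓.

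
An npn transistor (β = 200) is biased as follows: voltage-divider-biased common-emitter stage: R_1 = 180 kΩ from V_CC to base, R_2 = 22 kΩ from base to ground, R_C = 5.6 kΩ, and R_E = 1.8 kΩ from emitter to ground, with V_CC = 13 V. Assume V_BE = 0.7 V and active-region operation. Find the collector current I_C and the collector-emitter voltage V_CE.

Thevenize the base divider: V_Th = V_CC·R_2/(R_1+R_2) = 13×22/202 = 1.42 V, R_Th = R_1‖R_2 = 19.6 kΩ.
Base-emitter loop: V_Th = I_B·R_Th + V_BE + (β+1)I_B·R_E, so I_B = (1.42 − 0.7) / (19.6 + 201×1.8) = 0.00188 mA.
I_C = β·I_B = 200×0.00188 = 0.375 mA, and I_E = (β+1)I_B = 0.377 mA.
V_CE = V_CC − I_C·R_C − I_E·R_E = 13 − 0.375×5.6 − 0.377×1.8 = 10.2 V.
V_CE = 10.2 V > 0.2 V confirms active-region operation.

I_C ≈ 0.38 mA, V_CE ≈ 10 V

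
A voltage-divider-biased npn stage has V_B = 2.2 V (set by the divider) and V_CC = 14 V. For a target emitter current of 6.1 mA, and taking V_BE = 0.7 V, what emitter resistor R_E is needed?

R_E ≈ 0.25 kΩ

V_E = V_B − V_BE = 2.2 − 0.7 = 1.5 V.
R_E = V_E / I_E = 1.5 / 6.1 = 0.246 kΩ.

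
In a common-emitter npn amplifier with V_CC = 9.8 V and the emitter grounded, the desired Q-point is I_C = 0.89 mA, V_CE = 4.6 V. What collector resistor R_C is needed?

Collector loop: V_CC = I_C·R_C + V_CE.
R_C = (V_CC − V_CE)/I_C = (9.8 − 4.6)/0.89 = 5.84 kΩ.

R_C ≈ 5.8 kΩ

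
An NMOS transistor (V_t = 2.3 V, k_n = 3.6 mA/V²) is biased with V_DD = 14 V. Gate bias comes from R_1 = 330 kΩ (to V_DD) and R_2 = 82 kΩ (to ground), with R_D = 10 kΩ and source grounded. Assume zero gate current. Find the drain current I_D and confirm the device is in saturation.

V_G = V_DD·R_2/(R_1+R_2) = 14×82/412 = 2.79 V. With the source grounded, V_GS = V_G = 2.79 V.
Assume saturation: I_D = (k_n/2)(V_GS − V_t)² = (3.6/2)×(2.79 − 2.3)² = 1.8×0.486² = 0.426 mA.
V_DS = V_DD − I_D·R_D = 14 − 0.426×10 = 9.74 V.
Saturation requires V_DS ≥ V_GS − V_t = 0.486 V; 9.74 ≥ 0.486 ✓.

I_D ≈ 0.43 mA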